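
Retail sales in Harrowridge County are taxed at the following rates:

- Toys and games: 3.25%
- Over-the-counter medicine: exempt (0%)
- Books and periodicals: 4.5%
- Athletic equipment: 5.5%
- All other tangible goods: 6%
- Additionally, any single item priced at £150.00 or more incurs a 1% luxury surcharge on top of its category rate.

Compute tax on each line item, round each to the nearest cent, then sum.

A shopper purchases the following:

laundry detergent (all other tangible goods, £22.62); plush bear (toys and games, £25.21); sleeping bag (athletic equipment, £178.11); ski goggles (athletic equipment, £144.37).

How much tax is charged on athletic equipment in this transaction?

£19.52

Sleeping bag £178.11: athletic equipment → 5.5% + 1% surcharge = 6.5% → £11.58
Ski goggles £144.37: athletic equipment → 5.5% → £7.94
Tax on athletic equipment = £11.58 + £7.94 = £19.52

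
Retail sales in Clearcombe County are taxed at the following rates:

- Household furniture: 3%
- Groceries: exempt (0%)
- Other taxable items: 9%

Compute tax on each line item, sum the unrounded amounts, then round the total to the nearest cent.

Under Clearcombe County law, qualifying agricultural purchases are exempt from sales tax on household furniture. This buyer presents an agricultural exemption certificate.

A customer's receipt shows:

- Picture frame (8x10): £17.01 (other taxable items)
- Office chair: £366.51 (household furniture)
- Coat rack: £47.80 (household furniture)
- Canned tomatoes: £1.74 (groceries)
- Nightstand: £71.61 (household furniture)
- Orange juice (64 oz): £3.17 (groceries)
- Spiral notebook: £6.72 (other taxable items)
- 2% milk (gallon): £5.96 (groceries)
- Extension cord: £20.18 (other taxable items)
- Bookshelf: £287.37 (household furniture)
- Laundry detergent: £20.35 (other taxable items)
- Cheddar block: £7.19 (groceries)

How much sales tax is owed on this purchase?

£5.78

Picture frame (8x10) £17.01: other taxable items → 9% → £1.5309
Office chair £366.51: household furniture, buyer-exempt → 0% → £0.00
Coat rack £47.80: household furniture, buyer-exempt → 0% → £0.00
Canned tomatoes £1.74: groceries → 0% → £0.00
Nightstand £71.61: household furniture, buyer-exempt → 0% → £0.00
Orange juice (64 oz) £3.17: groceries → 0% → £0.00
Spiral notebook £6.72: other taxable items → 9% → £0.6048
2% milk (gallon) £5.96: groceries → 0% → £0.00
Extension cord £20.18: other taxable items → 9% → £1.8162
Bookshelf £287.37: household furniture, buyer-exempt → 0% → £0.00
Laundry detergent £20.35: other taxable items → 9% → £1.8315
Cheddar block £7.19: groceries → 0% → £0.00
Unrounded tax sum = £5.7834 → £5.78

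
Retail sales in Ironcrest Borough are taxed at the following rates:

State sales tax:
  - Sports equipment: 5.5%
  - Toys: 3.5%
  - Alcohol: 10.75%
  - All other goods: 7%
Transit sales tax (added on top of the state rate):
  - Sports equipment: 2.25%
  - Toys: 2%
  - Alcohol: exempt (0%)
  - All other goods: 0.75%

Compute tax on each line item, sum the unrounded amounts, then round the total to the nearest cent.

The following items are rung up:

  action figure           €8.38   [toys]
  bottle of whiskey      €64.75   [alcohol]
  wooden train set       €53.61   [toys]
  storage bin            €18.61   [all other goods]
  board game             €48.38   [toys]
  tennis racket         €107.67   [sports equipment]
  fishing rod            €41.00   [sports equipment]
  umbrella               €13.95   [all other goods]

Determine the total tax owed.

Action figure €8.38: toys → 3.5% + 2% transit = 5.5% → €0.4609
Bottle of whiskey €64.75: alcohol → 10.75% + 0% transit = 10.75% → €6.960625
Wooden train set €53.61: toys → 3.5% + 2% transit = 5.5% → €2.94855
Storage bin €18.61: all other goods → 7% + 0.75% transit = 7.75% → €1.442275
Board game €48.38: toys → 3.5% + 2% transit = 5.5% → €2.6609
Tennis racket €107.67: sports equipment → 5.5% + 2.25% transit = 7.75% → €8.344425
Fishing rod €41.00: sports equipment → 5.5% + 2.25% transit = 7.75% → €3.1775
Umbrella €13.95: all other goods → 7% + 0.75% transit = 7.75% → €1.081125
Unrounded tax sum = €27.0763 → €27.08

€27.08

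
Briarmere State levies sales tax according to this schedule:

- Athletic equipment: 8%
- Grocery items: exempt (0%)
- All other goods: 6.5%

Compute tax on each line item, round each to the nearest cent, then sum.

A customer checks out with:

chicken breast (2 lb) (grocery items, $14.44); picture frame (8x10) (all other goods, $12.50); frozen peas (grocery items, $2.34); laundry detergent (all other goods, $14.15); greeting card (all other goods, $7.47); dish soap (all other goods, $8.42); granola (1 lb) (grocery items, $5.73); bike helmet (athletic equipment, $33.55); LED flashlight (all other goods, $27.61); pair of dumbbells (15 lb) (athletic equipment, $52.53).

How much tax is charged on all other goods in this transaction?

Picture frame (8x10) $12.50: all other goods → 6.5% → $0.81
Laundry detergent $14.15: all other goods → 6.5% → $0.92
Greeting card $7.47: all other goods → 6.5% → $0.49
Dish soap $8.42: all other goods → 6.5% → $0.55
LED flashlight $27.61: all other goods → 6.5% → $1.79
Tax on all other goods = $0.81 + $0.92 + $0.49 + $0.55 + $1.79 = $4.56

$4.56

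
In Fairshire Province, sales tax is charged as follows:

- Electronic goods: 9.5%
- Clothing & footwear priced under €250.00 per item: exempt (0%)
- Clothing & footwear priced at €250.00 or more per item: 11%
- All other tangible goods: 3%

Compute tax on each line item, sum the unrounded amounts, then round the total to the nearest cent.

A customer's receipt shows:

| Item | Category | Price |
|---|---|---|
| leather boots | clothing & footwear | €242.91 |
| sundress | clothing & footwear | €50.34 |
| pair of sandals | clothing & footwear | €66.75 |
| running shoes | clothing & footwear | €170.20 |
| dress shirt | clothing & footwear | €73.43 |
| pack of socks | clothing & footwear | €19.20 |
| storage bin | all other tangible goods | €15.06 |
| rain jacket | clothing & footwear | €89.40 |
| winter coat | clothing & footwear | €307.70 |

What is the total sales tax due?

Leather boots €242.91: clothing & footwear, under €250.00 → 0% → €0.00
Sundress €50.34: clothing & footwear, under €250.00 → 0% → €0.00
Pair of sandals €66.75: clothing & footwear, under €250.00 → 0% → €0.00
Running shoes €170.20: clothing & footwear, under €250.00 → 0% → €0.00
Dress shirt €73.43: clothing & footwear, under €250.00 → 0% → €0.00
Pack of socks €19.20: clothing & footwear, under €250.00 → 0% → €0.00
Storage bin €15.06: all other tangible goods → 3% → €0.4518
Rain jacket €89.40: clothing & footwear, under €250.00 → 0% → €0.00
Winter coat €307.70: clothing & footwear, €250.00 or more → 11% → €33.847
Unrounded tax sum = €34.2988 → €34.30

€34.30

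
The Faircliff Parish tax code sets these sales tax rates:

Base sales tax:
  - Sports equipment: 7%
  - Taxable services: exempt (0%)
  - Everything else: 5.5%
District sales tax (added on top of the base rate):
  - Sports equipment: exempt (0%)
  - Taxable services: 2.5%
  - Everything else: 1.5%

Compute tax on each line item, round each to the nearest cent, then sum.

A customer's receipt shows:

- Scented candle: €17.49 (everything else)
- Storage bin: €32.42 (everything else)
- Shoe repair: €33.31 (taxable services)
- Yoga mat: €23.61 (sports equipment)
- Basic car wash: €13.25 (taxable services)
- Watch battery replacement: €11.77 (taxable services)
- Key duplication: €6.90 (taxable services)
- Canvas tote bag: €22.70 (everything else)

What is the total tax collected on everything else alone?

€5.08

Scented candle €17.49: everything else → 5.5% + 1.5% district = 7% → €1.22
Storage bin €32.42: everything else → 5.5% + 1.5% district = 7% → €2.27
Canvas tote bag €22.70: everything else → 5.5% + 1.5% district = 7% → €1.59
Tax on everything else = €1.22 + €2.27 + €1.59 = €5.08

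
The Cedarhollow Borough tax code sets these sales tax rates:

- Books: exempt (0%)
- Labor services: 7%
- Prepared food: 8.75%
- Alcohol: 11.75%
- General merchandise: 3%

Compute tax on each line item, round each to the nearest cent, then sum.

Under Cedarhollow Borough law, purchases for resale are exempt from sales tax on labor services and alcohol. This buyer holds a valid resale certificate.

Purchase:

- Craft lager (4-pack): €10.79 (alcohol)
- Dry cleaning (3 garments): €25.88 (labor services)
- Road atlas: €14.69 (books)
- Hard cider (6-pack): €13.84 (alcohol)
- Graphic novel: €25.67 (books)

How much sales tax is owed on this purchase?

Craft lager (4-pack) €10.79: alcohol, buyer-exempt → 0% → €0.00
Dry cleaning (3 garments) €25.88: labor services, buyer-exempt → 0% → €0.00
Road atlas €14.69: books → 0% → €0.00
Hard cider (6-pack) €13.84: alcohol, buyer-exempt → 0% → €0.00
Graphic novel €25.67: books → 0% → €0.00
Total tax = €0.00

€0.00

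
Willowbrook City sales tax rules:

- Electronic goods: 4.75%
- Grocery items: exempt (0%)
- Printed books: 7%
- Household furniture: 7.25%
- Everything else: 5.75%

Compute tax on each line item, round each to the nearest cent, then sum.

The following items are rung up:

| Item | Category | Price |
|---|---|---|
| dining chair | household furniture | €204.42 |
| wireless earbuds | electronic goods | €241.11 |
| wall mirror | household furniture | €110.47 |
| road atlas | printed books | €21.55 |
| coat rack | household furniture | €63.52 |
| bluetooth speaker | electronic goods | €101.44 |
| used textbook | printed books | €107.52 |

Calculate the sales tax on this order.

Dining chair €204.42: household furniture → 7.25% → €14.82
Wireless earbuds €241.11: electronic goods → 4.75% → €11.45
Wall mirror €110.47: household furniture → 7.25% → €8.01
Road atlas €21.55: printed books → 7% → €1.51
Coat rack €63.52: household furniture → 7.25% → €4.61
Bluetooth speaker €101.44: electronic goods → 4.75% → €4.82
Used textbook €107.52: printed books → 7% → €7.53
Total tax = €14.82 + €11.45 + €8.01 + €1.51 + €4.61 + €4.82 + €7.53 = €52.75

€52.75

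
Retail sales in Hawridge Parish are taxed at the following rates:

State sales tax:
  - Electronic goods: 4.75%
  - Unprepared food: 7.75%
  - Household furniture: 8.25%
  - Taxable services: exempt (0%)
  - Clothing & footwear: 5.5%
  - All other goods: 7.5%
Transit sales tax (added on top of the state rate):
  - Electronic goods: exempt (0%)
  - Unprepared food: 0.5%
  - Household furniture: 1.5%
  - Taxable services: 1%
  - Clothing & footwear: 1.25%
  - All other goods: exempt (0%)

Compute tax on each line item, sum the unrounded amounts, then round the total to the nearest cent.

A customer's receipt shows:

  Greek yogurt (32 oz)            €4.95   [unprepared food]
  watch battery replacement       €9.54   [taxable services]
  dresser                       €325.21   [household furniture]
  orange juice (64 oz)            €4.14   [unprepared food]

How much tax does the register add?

€32.55

Greek yogurt (32 oz) €4.95: unprepared food → 7.75% + 0.5% transit = 8.25% → €0.408375
Watch battery replacement €9.54: taxable services → 0% + 1% transit = 1% → €0.0954
Dresser €325.21: household furniture → 8.25% + 1.5% transit = 9.75% → €31.707975
Orange juice (64 oz) €4.14: unprepared food → 7.75% + 0.5% transit = 8.25% → €0.34155
Unrounded tax sum = €32.5533 → €32.55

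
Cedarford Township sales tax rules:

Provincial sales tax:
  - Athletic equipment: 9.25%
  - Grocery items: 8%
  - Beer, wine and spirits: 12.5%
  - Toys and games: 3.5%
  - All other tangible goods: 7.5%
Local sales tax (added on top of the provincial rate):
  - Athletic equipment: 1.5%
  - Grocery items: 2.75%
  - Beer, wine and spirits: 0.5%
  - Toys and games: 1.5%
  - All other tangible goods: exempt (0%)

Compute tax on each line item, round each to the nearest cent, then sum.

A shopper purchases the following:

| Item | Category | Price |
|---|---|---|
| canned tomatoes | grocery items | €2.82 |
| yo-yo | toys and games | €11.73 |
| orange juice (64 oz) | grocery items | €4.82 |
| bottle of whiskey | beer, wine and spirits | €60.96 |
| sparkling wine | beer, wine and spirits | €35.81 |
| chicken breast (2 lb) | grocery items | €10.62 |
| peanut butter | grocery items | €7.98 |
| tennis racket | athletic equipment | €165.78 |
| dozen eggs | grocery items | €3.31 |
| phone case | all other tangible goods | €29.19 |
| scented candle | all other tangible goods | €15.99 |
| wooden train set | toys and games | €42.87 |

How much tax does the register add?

€39.70

Canned tomatoes €2.82: grocery items → 8% + 2.75% local = 10.75% → €0.30
Yo-yo €11.73: toys and games → 3.5% + 1.5% local = 5% → €0.59
Orange juice (64 oz) €4.82: grocery items → 8% + 2.75% local = 10.75% → €0.52
Bottle of whiskey €60.96: beer, wine and spirits → 12.5% + 0.5% local = 13% → €7.92
Sparkling wine €35.81: beer, wine and spirits → 12.5% + 0.5% local = 13% → €4.66
Chicken breast (2 lb) €10.62: grocery items → 8% + 2.75% local = 10.75% → €1.14
Peanut butter €7.98: grocery items → 8% + 2.75% local = 10.75% → €0.86
Tennis racket €165.78: athletic equipment → 9.25% + 1.5% local = 10.75% → €17.82
Dozen eggs €3.31: grocery items → 8% + 2.75% local = 10.75% → €0.36
Phone case €29.19: all other tangible goods → 7.5% + 0% local = 7.5% → €2.19
Scented candle €15.99: all other tangible goods → 7.5% + 0% local = 7.5% → €1.20
Wooden train set €42.87: toys and games → 3.5% + 1.5% local = 5% → €2.14
Total tax = €0.30 + €0.59 + €0.52 + €7.92 + €4.66 + €1.14 + €0.86 + €17.82 + €0.36 + €2.19 + €1.20 + €2.14 = €39.70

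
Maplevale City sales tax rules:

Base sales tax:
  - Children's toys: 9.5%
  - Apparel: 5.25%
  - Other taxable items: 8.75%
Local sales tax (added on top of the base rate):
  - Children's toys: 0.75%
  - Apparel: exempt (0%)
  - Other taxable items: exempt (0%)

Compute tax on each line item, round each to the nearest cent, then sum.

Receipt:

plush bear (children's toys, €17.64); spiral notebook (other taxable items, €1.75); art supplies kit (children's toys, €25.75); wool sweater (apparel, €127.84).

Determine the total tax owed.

€11.31

Plush bear €17.64: children's toys → 9.5% + 0.75% local = 10.25% → €1.81
Spiral notebook €1.75: other taxable items → 8.75% + 0% local = 8.75% → €0.15
Art supplies kit €25.75: children's toys → 9.5% + 0.75% local = 10.25% → €2.64
Wool sweater €127.84: apparel → 5.25% + 0% local = 5.25% → €6.71
Total tax = €1.81 + €0.15 + €2.64 + €6.71 = €11.31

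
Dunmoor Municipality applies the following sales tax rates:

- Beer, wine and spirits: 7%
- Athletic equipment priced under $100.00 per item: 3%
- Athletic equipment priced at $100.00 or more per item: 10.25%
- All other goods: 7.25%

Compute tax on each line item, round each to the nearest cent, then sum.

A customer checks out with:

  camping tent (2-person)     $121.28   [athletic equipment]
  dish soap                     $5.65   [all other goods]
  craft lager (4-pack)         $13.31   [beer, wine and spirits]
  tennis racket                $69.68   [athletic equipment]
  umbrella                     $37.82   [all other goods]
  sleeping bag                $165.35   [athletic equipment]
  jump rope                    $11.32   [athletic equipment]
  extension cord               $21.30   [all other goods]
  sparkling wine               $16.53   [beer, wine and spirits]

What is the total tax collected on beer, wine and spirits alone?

Craft lager (4-pack) $13.31: beer, wine and spirits → 7% → $0.93
Sparkling wine $16.53: beer, wine and spirits → 7% → $1.16
Tax on beer, wine and spirits = $0.93 + $1.16 = $2.09

$2.09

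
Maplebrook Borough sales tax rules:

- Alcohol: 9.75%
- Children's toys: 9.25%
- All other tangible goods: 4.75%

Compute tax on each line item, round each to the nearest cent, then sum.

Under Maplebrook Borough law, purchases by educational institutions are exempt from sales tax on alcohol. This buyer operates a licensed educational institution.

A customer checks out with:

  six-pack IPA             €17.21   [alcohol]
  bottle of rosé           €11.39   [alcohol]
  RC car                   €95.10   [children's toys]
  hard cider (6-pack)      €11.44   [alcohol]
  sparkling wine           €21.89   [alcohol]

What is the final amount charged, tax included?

€165.83

Six-pack IPA €17.21: alcohol, buyer-exempt → 0% → €0.00
Bottle of rosé €11.39: alcohol, buyer-exempt → 0% → €0.00
RC car €95.10: children's toys → 9.25% → €8.80
Hard cider (6-pack) €11.44: alcohol, buyer-exempt → 0% → €0.00
Sparkling wine €21.89: alcohol, buyer-exempt → 0% → €0.00
Subtotal = €157.03; tax = €8.80; total due = €165.83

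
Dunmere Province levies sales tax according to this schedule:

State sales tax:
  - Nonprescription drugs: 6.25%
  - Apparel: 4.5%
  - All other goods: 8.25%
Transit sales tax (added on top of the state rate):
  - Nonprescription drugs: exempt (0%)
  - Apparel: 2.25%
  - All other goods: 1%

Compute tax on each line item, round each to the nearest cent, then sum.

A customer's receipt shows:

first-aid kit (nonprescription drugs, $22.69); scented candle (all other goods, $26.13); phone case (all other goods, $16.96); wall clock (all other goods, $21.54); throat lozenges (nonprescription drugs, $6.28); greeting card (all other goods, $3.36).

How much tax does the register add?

$8.10

First-aid kit $22.69: nonprescription drugs → 6.25% + 0% transit = 6.25% → $1.42
Scented candle $26.13: all other goods → 8.25% + 1% transit = 9.25% → $2.42
Phone case $16.96: all other goods → 8.25% + 1% transit = 9.25% → $1.57
Wall clock $21.54: all other goods → 8.25% + 1% transit = 9.25% → $1.99
Throat lozenges $6.28: nonprescription drugs → 6.25% + 0% transit = 6.25% → $0.39
Greeting card $3.36: all other goods → 8.25% + 1% transit = 9.25% → $0.31
Total tax = $1.42 + $2.42 + $1.57 + $1.99 + $0.39 + $0.31 = $8.10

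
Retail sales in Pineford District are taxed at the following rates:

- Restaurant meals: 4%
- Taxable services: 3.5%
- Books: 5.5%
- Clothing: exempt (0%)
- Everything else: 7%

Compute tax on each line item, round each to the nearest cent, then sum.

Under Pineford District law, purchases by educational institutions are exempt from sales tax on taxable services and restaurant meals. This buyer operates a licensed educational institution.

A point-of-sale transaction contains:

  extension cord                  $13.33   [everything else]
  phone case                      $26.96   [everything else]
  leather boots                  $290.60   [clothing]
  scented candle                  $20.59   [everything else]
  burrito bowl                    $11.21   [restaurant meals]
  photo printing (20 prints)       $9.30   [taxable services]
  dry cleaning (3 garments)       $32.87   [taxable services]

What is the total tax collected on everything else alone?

$4.26

Extension cord $13.33: everything else → 7% → $0.93
Phone case $26.96: everything else → 7% → $1.89
Scented candle $20.59: everything else → 7% → $1.44
Tax on everything else = $0.93 + $1.89 + $1.44 = $4.26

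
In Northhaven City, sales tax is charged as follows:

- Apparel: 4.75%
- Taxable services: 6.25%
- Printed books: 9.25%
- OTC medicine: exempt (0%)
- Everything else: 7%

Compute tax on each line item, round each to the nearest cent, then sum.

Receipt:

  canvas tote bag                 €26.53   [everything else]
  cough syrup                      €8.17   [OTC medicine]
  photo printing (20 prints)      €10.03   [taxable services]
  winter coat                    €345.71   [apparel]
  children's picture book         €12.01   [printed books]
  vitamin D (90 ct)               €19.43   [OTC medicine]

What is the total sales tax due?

Canvas tote bag €26.53: everything else → 7% → €1.86
Cough syrup €8.17: OTC medicine → 0% → €0.00
Photo printing (20 prints) €10.03: taxable services → 6.25% → €0.63
Winter coat €345.71: apparel → 4.75% → €16.42
Children's picture book €12.01: printed books → 9.25% → €1.11
Vitamin D (90 ct) €19.43: OTC medicine → 0% → €0.00
Total tax = €1.86 + €0.63 + €16.42 + €1.11 = €20.02

€20.02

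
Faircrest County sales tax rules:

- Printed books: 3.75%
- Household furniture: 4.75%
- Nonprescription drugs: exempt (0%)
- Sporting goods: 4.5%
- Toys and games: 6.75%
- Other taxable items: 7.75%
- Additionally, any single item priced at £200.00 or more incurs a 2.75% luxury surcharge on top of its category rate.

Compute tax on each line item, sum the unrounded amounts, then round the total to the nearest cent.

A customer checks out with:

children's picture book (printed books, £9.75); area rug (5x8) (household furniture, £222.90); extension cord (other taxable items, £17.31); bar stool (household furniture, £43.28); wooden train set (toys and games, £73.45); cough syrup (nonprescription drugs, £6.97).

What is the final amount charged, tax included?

Children's picture book £9.75: printed books → 3.75% → £0.365625
Area rug (5x8) £222.90: household furniture → 4.75% + 2.75% surcharge = 7.5% → £16.7175
Extension cord £17.31: other taxable items → 7.75% → £1.341525
Bar stool £43.28: household furniture → 4.75% → £2.0558
Wooden train set £73.45: toys and games → 6.75% → £4.957875
Cough syrup £6.97: nonprescription drugs → 0% → £0.00
Subtotal = £373.66; unrounded tax = £25.438325 → £25.44; total due = £399.10

£399.10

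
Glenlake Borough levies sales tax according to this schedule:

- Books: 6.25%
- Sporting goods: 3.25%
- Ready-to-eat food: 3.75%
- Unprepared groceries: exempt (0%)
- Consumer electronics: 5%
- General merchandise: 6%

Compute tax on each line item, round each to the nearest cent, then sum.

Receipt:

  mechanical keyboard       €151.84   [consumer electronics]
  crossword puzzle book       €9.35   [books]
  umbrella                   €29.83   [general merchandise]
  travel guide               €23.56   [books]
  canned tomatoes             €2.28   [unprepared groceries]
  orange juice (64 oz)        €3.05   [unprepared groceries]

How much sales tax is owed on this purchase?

Mechanical keyboard €151.84: consumer electronics → 5% → €7.59
Crossword puzzle book €9.35: books → 6.25% → €0.58
Umbrella €29.83: general merchandise → 6% → €1.79
Travel guide €23.56: books → 6.25% → €1.47
Canned tomatoes €2.28: unprepared groceries → 0% → €0.00
Orange juice (64 oz) €3.05: unprepared groceries → 0% → €0.00
Total tax = €7.59 + €0.58 + €1.79 + €1.47 = €11.43

€11.43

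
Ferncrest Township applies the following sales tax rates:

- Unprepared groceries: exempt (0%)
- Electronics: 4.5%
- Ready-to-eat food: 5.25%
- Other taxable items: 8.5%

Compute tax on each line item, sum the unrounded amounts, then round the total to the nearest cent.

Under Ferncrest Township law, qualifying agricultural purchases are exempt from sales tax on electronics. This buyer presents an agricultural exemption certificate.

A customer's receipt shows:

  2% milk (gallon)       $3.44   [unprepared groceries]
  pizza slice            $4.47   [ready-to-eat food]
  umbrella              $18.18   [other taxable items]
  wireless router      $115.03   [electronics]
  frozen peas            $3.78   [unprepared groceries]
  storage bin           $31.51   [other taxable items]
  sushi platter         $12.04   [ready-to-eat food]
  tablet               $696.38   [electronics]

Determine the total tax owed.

$5.09

2% milk (gallon) $3.44: unprepared groceries → 0% → $0.00
Pizza slice $4.47: ready-to-eat food → 5.25% → $0.234675
Umbrella $18.18: other taxable items → 8.5% → $1.5453
Wireless router $115.03: electronics, buyer-exempt → 0% → $0.00
Frozen peas $3.78: unprepared groceries → 0% → $0.00
Storage bin $31.51: other taxable items → 8.5% → $2.67835
Sushi platter $12.04: ready-to-eat food → 5.25% → $0.6321
Tablet $696.38: electronics, buyer-exempt → 0% → $0.00
Unrounded tax sum = $5.090425 → $5.09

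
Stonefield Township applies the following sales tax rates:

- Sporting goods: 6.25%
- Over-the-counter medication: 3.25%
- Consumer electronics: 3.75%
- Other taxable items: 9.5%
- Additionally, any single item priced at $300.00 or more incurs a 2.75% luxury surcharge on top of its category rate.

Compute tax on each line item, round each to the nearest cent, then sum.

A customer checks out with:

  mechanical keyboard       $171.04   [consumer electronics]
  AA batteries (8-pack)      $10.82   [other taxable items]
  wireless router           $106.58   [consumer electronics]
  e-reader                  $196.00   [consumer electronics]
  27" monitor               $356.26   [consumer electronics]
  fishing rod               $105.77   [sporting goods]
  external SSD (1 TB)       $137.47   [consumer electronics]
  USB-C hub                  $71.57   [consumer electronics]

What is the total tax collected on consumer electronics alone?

$48.76

Mechanical keyboard $171.04: consumer electronics → 3.75% → $6.41
Wireless router $106.58: consumer electronics → 3.75% → $4.00
E-reader $196.00: consumer electronics → 3.75% → $7.35
27" monitor $356.26: consumer electronics → 3.75% + 2.75% surcharge = 6.5% → $23.16
External SSD (1 TB) $137.47: consumer electronics → 3.75% → $5.16
USB-C hub $71.57: consumer electronics → 3.75% → $2.68
Tax on consumer electronics = $6.41 + $4.00 + $7.35 + $23.16 + $5.16 + $2.68 = $48.76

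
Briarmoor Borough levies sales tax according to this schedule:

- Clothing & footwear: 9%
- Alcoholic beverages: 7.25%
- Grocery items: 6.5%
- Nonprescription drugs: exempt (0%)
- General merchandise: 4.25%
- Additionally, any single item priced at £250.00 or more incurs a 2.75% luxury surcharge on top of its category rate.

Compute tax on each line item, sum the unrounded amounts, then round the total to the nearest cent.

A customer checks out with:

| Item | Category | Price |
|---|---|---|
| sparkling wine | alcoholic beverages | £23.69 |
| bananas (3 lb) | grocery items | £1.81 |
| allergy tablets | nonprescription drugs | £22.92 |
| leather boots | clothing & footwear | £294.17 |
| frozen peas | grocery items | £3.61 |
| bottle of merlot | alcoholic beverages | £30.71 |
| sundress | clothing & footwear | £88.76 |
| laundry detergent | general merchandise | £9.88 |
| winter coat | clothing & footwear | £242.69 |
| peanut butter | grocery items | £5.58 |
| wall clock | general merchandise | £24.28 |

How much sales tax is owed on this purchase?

£70.51

Sparkling wine £23.69: alcoholic beverages → 7.25% → £1.717525
Bananas (3 lb) £1.81: grocery items → 6.5% → £0.11765
Allergy tablets £22.92: nonprescription drugs → 0% → £0.00
Leather boots £294.17: clothing & footwear → 9% + 2.75% surcharge = 11.75% → £34.564975
Frozen peas £3.61: grocery items → 6.5% → £0.23465
Bottle of merlot £30.71: alcoholic beverages → 7.25% → £2.226475
Sundress £88.76: clothing & footwear → 9% → £7.9884
Laundry detergent £9.88: general merchandise → 4.25% → £0.4199
Winter coat £242.69: clothing & footwear → 9% → £21.8421
Peanut butter £5.58: grocery items → 6.5% → £0.3627
Wall clock £24.28: general merchandise → 4.25% → £1.0319
Unrounded tax sum = £70.506275 → £70.51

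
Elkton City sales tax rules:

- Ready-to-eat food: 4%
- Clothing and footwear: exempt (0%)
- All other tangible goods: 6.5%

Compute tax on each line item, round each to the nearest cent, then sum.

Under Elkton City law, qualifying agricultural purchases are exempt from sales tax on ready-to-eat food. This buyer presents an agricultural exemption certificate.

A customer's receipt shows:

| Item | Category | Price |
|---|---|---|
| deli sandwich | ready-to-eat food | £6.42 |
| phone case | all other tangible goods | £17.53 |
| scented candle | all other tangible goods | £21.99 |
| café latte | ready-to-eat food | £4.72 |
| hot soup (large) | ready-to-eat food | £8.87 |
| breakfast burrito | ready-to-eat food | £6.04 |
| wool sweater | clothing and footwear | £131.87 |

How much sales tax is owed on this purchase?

Deli sandwich £6.42: ready-to-eat food, buyer-exempt → 0% → £0.00
Phone case £17.53: all other tangible goods → 6.5% → £1.14
Scented candle £21.99: all other tangible goods → 6.5% → £1.43
Café latte £4.72: ready-to-eat food, buyer-exempt → 0% → £0.00
Hot soup (large) £8.87: ready-to-eat food, buyer-exempt → 0% → £0.00
Breakfast burrito £6.04: ready-to-eat food, buyer-exempt → 0% → £0.00
Wool sweater £131.87: clothing and footwear → 0% → £0.00
Total tax = £1.14 + £1.43 = £2.57

£2.57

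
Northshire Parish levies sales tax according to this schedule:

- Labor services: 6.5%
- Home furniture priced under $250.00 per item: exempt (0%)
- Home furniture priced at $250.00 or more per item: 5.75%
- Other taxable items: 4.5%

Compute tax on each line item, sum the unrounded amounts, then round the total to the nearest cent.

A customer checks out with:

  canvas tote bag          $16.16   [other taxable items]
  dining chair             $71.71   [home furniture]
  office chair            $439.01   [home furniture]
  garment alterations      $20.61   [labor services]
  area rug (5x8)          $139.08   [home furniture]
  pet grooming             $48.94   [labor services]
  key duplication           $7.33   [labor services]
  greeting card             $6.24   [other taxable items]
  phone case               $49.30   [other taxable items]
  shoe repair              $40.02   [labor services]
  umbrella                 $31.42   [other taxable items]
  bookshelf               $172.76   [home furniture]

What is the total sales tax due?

$37.48

Canvas tote bag $16.16: other taxable items → 4.5% → $0.7272
Dining chair $71.71: home furniture, under $250.00 → 0% → $0.00
Office chair $439.01: home furniture, $250.00 or more → 5.75% → $25.243075
Garment alterations $20.61: labor services → 6.5% → $1.33965
Area rug (5x8) $139.08: home furniture, under $250.00 → 0% → $0.00
Pet grooming $48.94: labor services → 6.5% → $3.1811
Key duplication $7.33: labor services → 6.5% → $0.47645
Greeting card $6.24: other taxable items → 4.5% → $0.2808
Phone case $49.30: other taxable items → 4.5% → $2.2185
Shoe repair $40.02: labor services → 6.5% → $2.6013
Umbrella $31.42: other taxable items → 4.5% → $1.4139
Bookshelf $172.76: home furniture, under $250.00 → 0% → $0.00
Unrounded tax sum = $37.481975 → $37.48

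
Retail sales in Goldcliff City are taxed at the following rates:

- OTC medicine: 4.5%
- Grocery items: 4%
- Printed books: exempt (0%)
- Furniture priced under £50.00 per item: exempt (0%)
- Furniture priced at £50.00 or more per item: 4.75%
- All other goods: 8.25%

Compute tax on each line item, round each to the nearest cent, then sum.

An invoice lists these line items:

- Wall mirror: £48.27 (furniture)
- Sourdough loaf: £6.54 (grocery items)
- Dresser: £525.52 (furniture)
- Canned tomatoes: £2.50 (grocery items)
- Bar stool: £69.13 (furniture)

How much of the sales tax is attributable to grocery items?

Sourdough loaf £6.54: grocery items → 4% → £0.26
Canned tomatoes £2.50: grocery items → 4% → £0.10
Tax on grocery items = £0.26 + £0.10 = £0.36

£0.36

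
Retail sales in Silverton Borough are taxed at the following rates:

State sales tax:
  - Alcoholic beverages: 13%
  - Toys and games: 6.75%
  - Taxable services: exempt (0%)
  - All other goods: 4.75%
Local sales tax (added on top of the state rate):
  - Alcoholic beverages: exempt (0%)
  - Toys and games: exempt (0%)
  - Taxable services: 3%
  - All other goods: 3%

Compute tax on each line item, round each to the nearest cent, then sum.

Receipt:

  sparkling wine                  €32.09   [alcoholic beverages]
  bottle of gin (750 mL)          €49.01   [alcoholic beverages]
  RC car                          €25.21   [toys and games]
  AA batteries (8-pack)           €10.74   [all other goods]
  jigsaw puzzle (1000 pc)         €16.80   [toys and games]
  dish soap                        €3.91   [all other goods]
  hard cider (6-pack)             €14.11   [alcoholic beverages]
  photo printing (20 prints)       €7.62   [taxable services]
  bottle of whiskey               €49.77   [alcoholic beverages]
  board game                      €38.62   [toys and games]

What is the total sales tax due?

Sparkling wine €32.09: alcoholic beverages → 13% + 0% local = 13% → €4.17
Bottle of gin (750 mL) €49.01: alcoholic beverages → 13% + 0% local = 13% → €6.37
RC car €25.21: toys and games → 6.75% + 0% local = 6.75% → €1.70
AA batteries (8-pack) €10.74: all other goods → 4.75% + 3% local = 7.75% → €0.83
Jigsaw puzzle (1000 pc) €16.80: toys and games → 6.75% + 0% local = 6.75% → €1.13
Dish soap €3.91: all other goods → 4.75% + 3% local = 7.75% → €0.30
Hard cider (6-pack) €14.11: alcoholic beverages → 13% + 0% local = 13% → €1.83
Photo printing (20 prints) €7.62: taxable services → 0% + 3% local = 3% → €0.23
Bottle of whiskey €49.77: alcoholic beverages → 13% + 0% local = 13% → €6.47
Board game €38.62: toys and games → 6.75% + 0% local = 6.75% → €2.61
Total tax = €4.17 + €6.37 + €1.70 + €0.83 + €1.13 + €0.30 + €1.83 + €0.23 + €6.47 + €2.61 = €25.64

€25.64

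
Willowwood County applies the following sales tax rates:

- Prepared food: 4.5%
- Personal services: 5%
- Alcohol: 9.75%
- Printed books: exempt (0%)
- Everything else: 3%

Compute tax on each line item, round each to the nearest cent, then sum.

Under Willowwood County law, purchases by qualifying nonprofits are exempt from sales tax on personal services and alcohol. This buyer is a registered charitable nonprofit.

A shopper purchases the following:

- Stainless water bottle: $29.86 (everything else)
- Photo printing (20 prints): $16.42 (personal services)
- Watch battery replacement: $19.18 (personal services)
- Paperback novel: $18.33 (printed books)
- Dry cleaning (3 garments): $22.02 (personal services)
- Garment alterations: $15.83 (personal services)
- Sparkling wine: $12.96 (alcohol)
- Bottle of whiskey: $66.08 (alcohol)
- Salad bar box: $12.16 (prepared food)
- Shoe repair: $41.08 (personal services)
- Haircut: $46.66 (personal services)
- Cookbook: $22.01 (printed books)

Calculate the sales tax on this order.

$1.45

Stainless water bottle $29.86: everything else → 3% → $0.90
Photo printing (20 prints) $16.42: personal services, buyer-exempt → 0% → $0.00
Watch battery replacement $19.18: personal services, buyer-exempt → 0% → $0.00
Paperback novel $18.33: printed books → 0% → $0.00
Dry cleaning (3 garments) $22.02: personal services, buyer-exempt → 0% → $0.00
Garment alterations $15.83: personal services, buyer-exempt → 0% → $0.00
Sparkling wine $12.96: alcohol, buyer-exempt → 0% → $0.00
Bottle of whiskey $66.08: alcohol, buyer-exempt → 0% → $0.00
Salad bar box $12.16: prepared food → 4.5% → $0.55
Shoe repair $41.08: personal services, buyer-exempt → 0% → $0.00
Haircut $46.66: personal services, buyer-exempt → 0% → $0.00
Cookbook $22.01: printed books → 0% → $0.00
Total tax = $0.90 + $0.55 = $1.45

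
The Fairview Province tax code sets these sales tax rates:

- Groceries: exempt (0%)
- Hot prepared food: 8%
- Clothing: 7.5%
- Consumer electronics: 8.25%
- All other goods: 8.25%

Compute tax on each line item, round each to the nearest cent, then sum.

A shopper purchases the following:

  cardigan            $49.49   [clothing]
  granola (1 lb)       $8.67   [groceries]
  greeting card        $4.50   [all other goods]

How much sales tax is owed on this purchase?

Cardigan $49.49: clothing → 7.5% → $3.71
Granola (1 lb) $8.67: groceries → 0% → $0.00
Greeting card $4.50: all other goods → 8.25% → $0.37
Total tax = $3.71 + $0.37 = $4.08

$4.08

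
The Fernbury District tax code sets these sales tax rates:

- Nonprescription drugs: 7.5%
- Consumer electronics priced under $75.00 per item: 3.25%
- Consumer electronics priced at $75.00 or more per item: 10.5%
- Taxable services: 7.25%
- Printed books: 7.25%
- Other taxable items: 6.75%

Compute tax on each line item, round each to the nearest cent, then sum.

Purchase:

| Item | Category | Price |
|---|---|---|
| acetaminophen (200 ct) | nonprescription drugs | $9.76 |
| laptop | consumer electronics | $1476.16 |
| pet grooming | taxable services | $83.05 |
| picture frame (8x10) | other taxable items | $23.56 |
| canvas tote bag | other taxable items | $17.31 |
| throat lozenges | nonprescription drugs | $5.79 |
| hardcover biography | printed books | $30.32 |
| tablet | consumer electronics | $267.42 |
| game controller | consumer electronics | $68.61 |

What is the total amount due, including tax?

$2179.43

Acetaminophen (200 ct) $9.76: nonprescription drugs → 7.5% → $0.73
Laptop $1476.16: consumer electronics, $75.00 or more → 10.5% → $155.00
Pet grooming $83.05: taxable services → 7.25% → $6.02
Picture frame (8x10) $23.56: other taxable items → 6.75% → $1.59
Canvas tote bag $17.31: other taxable items → 6.75% → $1.17
Throat lozenges $5.79: nonprescription drugs → 7.5% → $0.43
Hardcover biography $30.32: printed books → 7.25% → $2.20
Tablet $267.42: consumer electronics, $75.00 or more → 10.5% → $28.08
Game controller $68.61: consumer electronics, under $75.00 → 3.25% → $2.23
Subtotal = $1981.98; tax = $197.45; total due = $2179.43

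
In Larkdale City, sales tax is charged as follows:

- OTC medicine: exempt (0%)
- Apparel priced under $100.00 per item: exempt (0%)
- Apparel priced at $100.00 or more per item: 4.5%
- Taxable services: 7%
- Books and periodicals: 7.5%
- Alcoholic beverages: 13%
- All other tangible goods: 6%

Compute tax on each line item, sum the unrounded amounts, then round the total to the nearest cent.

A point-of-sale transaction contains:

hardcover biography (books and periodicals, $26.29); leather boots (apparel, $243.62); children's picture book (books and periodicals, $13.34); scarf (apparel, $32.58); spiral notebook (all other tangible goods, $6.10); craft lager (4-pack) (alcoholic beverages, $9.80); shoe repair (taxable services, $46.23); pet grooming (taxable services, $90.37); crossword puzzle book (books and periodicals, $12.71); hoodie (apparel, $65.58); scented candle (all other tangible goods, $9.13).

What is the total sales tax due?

Hardcover biography $26.29: books and periodicals → 7.5% → $1.97175
Leather boots $243.62: apparel, $100.00 or more → 4.5% → $10.9629
Children's picture book $13.34: books and periodicals → 7.5% → $1.0005
Scarf $32.58: apparel, under $100.00 → 0% → $0.00
Spiral notebook $6.10: all other tangible goods → 6% → $0.366
Craft lager (4-pack) $9.80: alcoholic beverages → 13% → $1.274
Shoe repair $46.23: taxable services → 7% → $3.2361
Pet grooming $90.37: taxable services → 7% → $6.3259
Crossword puzzle book $12.71: books and periodicals → 7.5% → $0.95325
Hoodie $65.58: apparel, under $100.00 → 0% → $0.00
Scented candle $9.13: all other tangible goods → 6% → $0.5478
Unrounded tax sum = $26.6382 → $26.64

$26.64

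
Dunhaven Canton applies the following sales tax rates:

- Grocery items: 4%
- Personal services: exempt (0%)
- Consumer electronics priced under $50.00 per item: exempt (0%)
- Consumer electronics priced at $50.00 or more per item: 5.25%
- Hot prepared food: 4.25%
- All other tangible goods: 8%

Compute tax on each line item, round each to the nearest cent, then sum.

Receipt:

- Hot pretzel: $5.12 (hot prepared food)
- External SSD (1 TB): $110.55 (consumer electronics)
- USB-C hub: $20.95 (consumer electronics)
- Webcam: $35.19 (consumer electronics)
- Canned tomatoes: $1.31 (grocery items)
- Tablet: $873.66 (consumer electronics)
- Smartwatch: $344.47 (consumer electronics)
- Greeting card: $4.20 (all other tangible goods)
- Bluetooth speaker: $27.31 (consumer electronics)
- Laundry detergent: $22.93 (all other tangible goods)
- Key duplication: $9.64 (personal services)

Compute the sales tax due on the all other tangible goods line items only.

Greeting card $4.20: all other tangible goods → 8% → $0.34
Laundry detergent $22.93: all other tangible goods → 8% → $1.83
Tax on all other tangible goods = $0.34 + $1.83 = $2.17

$2.17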